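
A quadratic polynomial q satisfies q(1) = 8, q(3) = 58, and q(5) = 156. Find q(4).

Write q(x) = ax^2 + bx + c. Substituting each data point gives a linear system:
  a + b + c = 8
  9a + 3b + c = 58
  25a + 5b + c = 156
Solving the system yields a = 6, b = 1, c = 1.
So q(x) = 6x^2 + x + 1.
Then q(4) = 101.

101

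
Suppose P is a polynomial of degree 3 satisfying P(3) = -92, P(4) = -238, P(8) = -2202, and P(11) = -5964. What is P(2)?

-24

Using the Lagrange interpolation formula with nodes 3, 4, 8, 11:
  L_0(t) = (t - 4)(t - 8)(t - 11) / -40
  L_1(t) = (t - 3)(t - 8)(t - 11) / 28
  L_2(t) = (t - 3)(t - 4)(t - 11) / -60
  L_3(t) = (t - 3)(t - 4)(t - 8) / 168
Then P(t) = -92·L_0(t) - 238·L_1(t) - 2202·L_2(t) - 5964·L_3(t).
Expanding and collecting terms gives P(t) = -5t^3 + 6t^2 - 3t - 2.
Evaluating at t = 2: P(2) = -24.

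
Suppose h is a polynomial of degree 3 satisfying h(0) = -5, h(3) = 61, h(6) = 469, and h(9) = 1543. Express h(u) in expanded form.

h(u) = 2u^3 + u^2 + u - 5

Write h(u) = au^3 + bu^2 + cu + d. Substituting each data point gives a linear system:
  d = -5
  27a + 9b + 3c + d = 61
  216a + 36b + 6c + d = 469
  729a + 81b + 9c + d = 1543
Solving the system yields a = 2, b = 1, c = 1, d = -5.
So h(u) = 2u^3 + u^2 + u - 5.
Check: h(9) = 1543. ✓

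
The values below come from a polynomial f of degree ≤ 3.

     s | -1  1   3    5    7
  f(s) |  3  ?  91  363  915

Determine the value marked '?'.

On equispaced nodes a degree-3 polynomial has vanishing fourth forward difference, so
  f(-1) - 4·f(1) + 6·f(3) - 4·f(5) + f(7) = 0.
Substituting the known values and solving for f(1):
  -4·f(1) = -12
  f(1) = 3.

3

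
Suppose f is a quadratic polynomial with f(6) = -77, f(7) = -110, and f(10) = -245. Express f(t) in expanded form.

Write f(t) = at^2 + bt + c. Substituting each data point gives a linear system:
  36a + 6b + c = -77
  49a + 7b + c = -110
  100a + 10b + c = -245
Solving the system yields a = -3, b = 6, c = -5.
So f(t) = -3t^2 + 6t - 5.
Check: f(7) = -110. ✓

f(t) = -3t^2 + 6t - 5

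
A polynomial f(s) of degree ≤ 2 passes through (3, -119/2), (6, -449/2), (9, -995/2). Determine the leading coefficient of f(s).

Write f(s) = as^2 + bs + c. Substituting each data point gives a linear system:
  9a + 3b + c = -119/2
  36a + 6b + c = -449/2
  81a + 9b + c = -995/2
Solving the system yields a = -6, b = -1, c = -5/2.
So f(s) = -6s² - s - 5/2.
The leading coefficient is -6.

-6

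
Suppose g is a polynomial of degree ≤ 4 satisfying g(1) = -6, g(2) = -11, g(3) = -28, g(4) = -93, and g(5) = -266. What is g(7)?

Write g(u) = au^4 + bu^3 + cu^2 + du + e. Substituting each data point gives a linear system:
  a + b + c + d + e = -6
  16a + 8b + 4c + 2d + e = -11
  81a + 27b + 9c + 3d + e = -28
  256a + 64b + 16c + 4d + e = -93
  625a + 125b + 25c + 5d + e = -266
Solving the system yields a = -1, b = 4, c = -5, d = -3, e = -1.
So g(u) = -u⁴ + 4u³ - 5u² - 3u - 1.
Then g(7) = -1296.

-1296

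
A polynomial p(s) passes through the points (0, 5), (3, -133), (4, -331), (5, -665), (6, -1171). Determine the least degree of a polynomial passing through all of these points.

3

Divided differences on the nodes 0, 3, 4, 5, 6:
  order 0: 5  -133  -331  -665  -1171
  order 1: -46  -198  -334  -506
  order 2: -38  -68  -86
  order 3: -6  -6
  order 4: 0
The order-3 divided differences are all -6 (nonzero) and every higher order vanishes, so the data lies on a polynomial of degree exactly 3.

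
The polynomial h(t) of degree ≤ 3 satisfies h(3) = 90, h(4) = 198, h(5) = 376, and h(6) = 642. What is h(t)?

Using the Lagrange interpolation formula with nodes 3, 4, 5, 6:
  L_0(t) = (t - 4)(t - 5)(t - 6) / -6
  L_1(t) = (t - 3)(t - 5)(t - 6) / 2
  L_2(t) = (t - 3)(t - 4)(t - 6) / -2
  L_3(t) = (t - 3)(t - 4)(t - 5) / 6
Then h(t) = 90·L_0(t) + 198·L_1(t) + 376·L_2(t) + 642·L_3(t).
Expanding and collecting terms gives h(t) = 3t^3 - t^2 + 4t + 6.
Check: h(4) = 198. ✓

h(t) = 3t^3 - t^2 + 4t + 6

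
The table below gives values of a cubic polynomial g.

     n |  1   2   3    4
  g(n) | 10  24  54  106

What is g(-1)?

6

Forward differences of the values at n = 1, 2, 3, 4:
  g  : 10  24  54  106
  Δ  : 14  30  52
  Δ^2: 16  22
  Δ^3: 6
The third differences are constant, confirming degree 3.
Interpolating (Newton forward form) and evaluating at n = -1 gives g(-1) = 6.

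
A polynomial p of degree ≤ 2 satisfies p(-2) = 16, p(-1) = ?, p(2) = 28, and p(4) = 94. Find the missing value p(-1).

4

The 3 known points determine the degree-2 polynomial uniquely.
Write p(u) = au^2 + bu + c. Substituting each data point gives a linear system:
  4a - 2b + c = 16
  4a + 2b + c = 28
  16a + 4b + c = 94
Solving the system yields a = 5, b = 3, c = 2.
So p(u) = 5u^2 + 3u + 2.
Then p(-1) = 4.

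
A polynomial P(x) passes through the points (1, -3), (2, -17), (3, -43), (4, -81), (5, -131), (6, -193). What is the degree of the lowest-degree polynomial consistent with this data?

Forward differences of the values at x = 1, 2, 3, 4, 5, 6:
  P  : -3  -17  -43  -81  -131  -193
  Δ  : -14  -26  -38  -50  -62
  Δ^2: -12  -12  -12  -12
  Δ^3: 0  0  0
  Δ^4: 0  0
  Δ^5: 0
The second differences are constant (-12) and nonzero, while all higher differences vanish, so the minimal degree is 2.

2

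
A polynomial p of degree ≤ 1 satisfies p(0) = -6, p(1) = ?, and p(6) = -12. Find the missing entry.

-7

The 2 known points determine the degree-1 polynomial uniquely.
Write p(u) = au + b. Substituting each data point gives a linear system:
  b = -6
  6a + b = -12
Solving the system yields a = -1, b = -6.
So p(u) = -u - 6.
Then p(1) = -7.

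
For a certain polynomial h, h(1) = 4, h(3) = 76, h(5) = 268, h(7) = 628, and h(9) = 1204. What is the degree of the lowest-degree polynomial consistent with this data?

3

Forward differences of the values at n = 1, 3, 5, 7, 9:
  h  : 4  76  268  628  1204
  Δ  : 72  192  360  576
  Δ^2: 120  168  216
  Δ^3: 48  48
  Δ^4: 0
The third differences are constant (48) and nonzero, while all higher differences vanish, so the minimal degree is 3.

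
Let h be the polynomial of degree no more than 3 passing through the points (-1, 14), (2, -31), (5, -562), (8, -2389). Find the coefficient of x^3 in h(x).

Write h(x) = ax^3 + bx^2 + cx + d. Substituting each data point gives a linear system:
  -a + b - c + d = 14
  8a + 4b + 2c + d = -31
  125a + 25b + 5c + d = -562
  512a + 64b + 8c + d = -2389
Solving the system yields a = -5, b = 3, c = -3, d = 3.
So h(x) = -5x^3 + 3x^2 - 3x + 3.
The leading coefficient is -5.

-5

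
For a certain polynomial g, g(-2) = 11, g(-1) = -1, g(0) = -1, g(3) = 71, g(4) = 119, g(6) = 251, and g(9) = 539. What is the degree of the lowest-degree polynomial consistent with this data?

Divided differences on the nodes -2, -1, 0, 3, 4, 6, 9:
  order 0: 11  -1  -1  71  119  251  539
  order 1: -12  0  24  48  66  96
  order 2: 6  6  6  6  6
  order 3: 0  0  0  0
  order 4: 0  0  0
  order 5: 0  0
  order 6: 0
The order-2 divided differences are all 6 (nonzero) and every higher order vanishes, so the data lies on a polynomial of degree exactly 2.

2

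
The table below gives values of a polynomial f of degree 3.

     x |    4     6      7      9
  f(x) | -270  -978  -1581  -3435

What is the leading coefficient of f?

Write f(x) = ax^3 + bx^2 + cx + d. Substituting each data point gives a linear system:
  64a + 16b + 4c + d = -270
  216a + 36b + 6c + d = -978
  343a + 49b + 7c + d = -1581
  729a + 81b + 9c + d = -3435
Solving the system yields a = -5, b = 2, c = 6, d = -6.
So f(x) = -5x^3 + 2x^2 + 6x - 6.
The leading coefficient is -5.

-5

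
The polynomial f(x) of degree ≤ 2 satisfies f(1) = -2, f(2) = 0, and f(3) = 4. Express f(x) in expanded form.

f(x) = x^2 - x - 2

Write f(x) = ax^2 + bx + c. Substituting each data point gives a linear system:
  a + b + c = -2
  4a + 2b + c = 0
  9a + 3b + c = 4
Solving the system yields a = 1, b = -1, c = -2.
So f(x) = x^2 - x - 2.
Check: f(1) = -2. ✓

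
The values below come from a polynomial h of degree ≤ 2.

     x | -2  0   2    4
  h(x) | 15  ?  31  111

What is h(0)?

-1

The 3 known points determine the degree-2 polynomial uniquely.
Write h(x) = ax^2 + bx + c. Substituting each data point gives a linear system:
  4a - 2b + c = 15
  4a + 2b + c = 31
  16a + 4b + c = 111
Solving the system yields a = 6, b = 4, c = -1.
So h(x) = 6x² + 4x - 1.
Then h(0) = -1.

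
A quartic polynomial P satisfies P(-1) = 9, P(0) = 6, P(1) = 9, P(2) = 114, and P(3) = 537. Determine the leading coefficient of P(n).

5

Write P(n) = an^4 + bn^3 + cn^2 + dn + e. Substituting each data point gives a linear system:
  a - b + c - d + e = 9
  e = 6
  a + b + c + d + e = 9
  16a + 8b + 4c + 2d + e = 114
  81a + 27b + 9c + 3d + e = 537
Solving the system yields a = 5, b = 6, c = -2, d = -6, e = 6.
So P(n) = 5n^4 + 6n^3 - 2n^2 - 6n + 6.
The leading coefficient is 5.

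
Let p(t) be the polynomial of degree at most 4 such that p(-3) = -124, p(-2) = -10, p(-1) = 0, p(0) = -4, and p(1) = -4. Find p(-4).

-504

Using the Lagrange interpolation formula with nodes -3, -2, -1, 0, 1:
  L_0(t) = (t + 2)(t + 1)t(t - 1) / 24
  L_1(t) = (t + 3)(t + 1)t(t - 1) / -6
  L_2(t) = (t + 3)(t + 2)t(t - 1) / 4
  L_3(t) = (t + 3)(t + 2)(t + 1)(t - 1) / -6
  L_4(t) = (t + 3)(t + 2)(t + 1)t / 24
Then p(t) = -124·L_0(t) - 10·L_1(t) + 0·L_2(t) - 4·L_3(t) - 4·L_4(t).
Expanding and collecting terms gives p(t) = -3t^4 - 3t^3 + 5t^2 + t - 4.
Evaluating at t = -4: p(-4) = -504.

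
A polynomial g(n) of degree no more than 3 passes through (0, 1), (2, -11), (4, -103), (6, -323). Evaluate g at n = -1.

-8

Using the Lagrange interpolation formula with nodes 0, 2, 4, 6:
  L_0(n) = (n - 2)(n - 4)(n - 6) / -48
  L_1(n) = n(n - 4)(n - 6) / 16
  L_2(n) = n(n - 2)(n - 6) / -16
  L_3(n) = n(n - 2)(n - 4) / 48
Then g(n) = 1·L_0(n) - 11·L_1(n) - 103·L_2(n) - 323·L_3(n).
Expanding and collecting terms gives g(n) = -n³ - 4n² + 6n + 1.
Evaluating at n = -1: g(-1) = -8.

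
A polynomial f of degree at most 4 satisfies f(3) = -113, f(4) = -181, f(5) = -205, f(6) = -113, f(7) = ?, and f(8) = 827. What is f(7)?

On equispaced nodes a degree-4 polynomial has vanishing fifth forward difference, so
  - f(3) + 5·f(4) - 10·f(5) + 10·f(6) - 5·f(7) + f(8) = 0.
Substituting the known values and solving for f(7):
  -5·f(7) = -955
  f(7) = 191.

191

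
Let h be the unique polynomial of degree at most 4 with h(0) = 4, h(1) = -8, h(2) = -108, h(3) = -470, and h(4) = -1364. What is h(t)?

Write h(t) = at^4 + bt^3 + ct^2 + dt + e. Substituting each data point gives a linear system:
  e = 4
  a + b + c + d + e = -8
  16a + 8b + 4c + 2d + e = -108
  81a + 27b + 9c + 3d + e = -470
  256a + 64b + 16c + 4d + e = -1364
Solving the system yields a = -4, b = -5, c = -1, d = -2, e = 4.
So h(t) = -4t^4 - 5t^3 - t^2 - 2t + 4.
Check: h(4) = -1364. ✓

h(t) = -4t^4 - 5t^3 - t^2 - 2t + 4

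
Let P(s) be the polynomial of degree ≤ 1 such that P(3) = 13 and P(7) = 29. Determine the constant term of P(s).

Write P(s) = as + b. Substituting each data point gives a linear system:
  3a + b = 13
  7a + b = 29
Solving the system yields a = 4, b = 1.
So P(s) = 4s + 1.
The constant term is 1.

1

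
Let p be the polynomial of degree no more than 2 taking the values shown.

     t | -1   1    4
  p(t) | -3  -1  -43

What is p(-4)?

Write p(t) = at^2 + bt + c. Substituting each data point gives a linear system:
  a - b + c = -3
  a + b + c = -1
  16a + 4b + c = -43
Solving the system yields a = -3, b = 1, c = 1.
So p(t) = -3t² + t + 1.
Then p(-4) = -51.

-51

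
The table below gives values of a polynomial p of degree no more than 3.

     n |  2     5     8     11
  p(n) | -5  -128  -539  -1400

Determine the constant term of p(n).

-3

Write p(n) = an^3 + bn^2 + cn + d. Substituting each data point gives a linear system:
  8a + 4b + 2c + d = -5
  125a + 25b + 5c + d = -128
  512a + 64b + 8c + d = -539
  1331a + 121b + 11c + d = -1400
Solving the system yields a = -1, b = -1, c = 5, d = -3.
So p(n) = -n^3 - n^2 + 5n - 3.
The constant term is -3.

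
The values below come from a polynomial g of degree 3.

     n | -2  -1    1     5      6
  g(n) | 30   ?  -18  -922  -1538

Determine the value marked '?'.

The 4 known points determine the degree-3 polynomial uniquely.
Write g(n) = an^3 + bn^2 + cn + d. Substituting each data point gives a linear system:
  -8a + 4b - 2c + d = 30
  a + b + c + d = -18
  125a + 25b + 5c + d = -922
  216a + 36b + 6c + d = -1538
Solving the system yields a = -6, b = -6, c = -4, d = -2.
So g(n) = -6n^3 - 6n^2 - 4n - 2.
Then g(-1) = 2.

2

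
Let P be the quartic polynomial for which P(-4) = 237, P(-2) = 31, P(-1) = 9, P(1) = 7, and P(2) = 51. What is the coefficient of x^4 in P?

Write P(x) = ax^4 + bx^3 + cx^2 + dx + e. Substituting each data point gives a linear system:
  256a - 64b + 16c - 4d + e = 237
  16a - 8b + 4c - 2d + e = 31
  a - b + c - d + e = 9
  a + b + c + d + e = 7
  16a + 8b + 4c + 2d + e = 51
Solving the system yields a = 1, b = 2, c = 6, d = -3, e = 1.
So P(x) = x^4 + 2x^3 + 6x^2 - 3x + 1.
The leading coefficient is 1.

1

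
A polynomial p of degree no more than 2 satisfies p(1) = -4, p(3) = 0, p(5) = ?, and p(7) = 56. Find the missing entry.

20

The 3 known points determine the degree-2 polynomial uniquely.
Write p(t) = at^2 + bt + c. Substituting each data point gives a linear system:
  a + b + c = -4
  9a + 3b + c = 0
  49a + 7b + c = 56
Solving the system yields a = 2, b = -6, c = 0.
So p(t) = 2t^2 - 6t.
Then p(5) = 20.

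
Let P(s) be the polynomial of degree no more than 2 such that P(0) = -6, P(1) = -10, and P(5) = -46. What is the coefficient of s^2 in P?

Write P(s) = as^2 + bs + c. Substituting each data point gives a linear system:
  c = -6
  a + b + c = -10
  25a + 5b + c = -46
Solving the system yields a = -1, b = -3, c = -6.
So P(s) = -s² - 3s - 6.
The leading coefficient is -1.

-1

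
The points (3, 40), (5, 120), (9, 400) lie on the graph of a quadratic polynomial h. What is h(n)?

h(n) = 5n^2 - 5

Write h(n) = an^2 + bn + c. Substituting each data point gives a linear system:
  9a + 3b + c = 40
  25a + 5b + c = 120
  81a + 9b + c = 400
Solving the system yields a = 5, b = 0, c = -5.
So h(n) = 5n^2 - 5.
Check: h(9) = 400. ✓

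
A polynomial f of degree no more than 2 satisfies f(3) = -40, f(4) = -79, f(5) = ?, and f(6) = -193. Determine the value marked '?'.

On equispaced nodes a degree-2 polynomial has vanishing third forward difference, so
  - f(3) + 3·f(4) - 3·f(5) + f(6) = 0.
Substituting the known values and solving for f(5):
  -3·f(5) = 390
  f(5) = -130.

-130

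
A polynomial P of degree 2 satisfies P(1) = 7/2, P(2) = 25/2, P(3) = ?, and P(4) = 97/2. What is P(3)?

55/2

The 3 known points determine the degree-2 polynomial uniquely.
Write P(t) = at^2 + bt + c. Substituting each data point gives a linear system:
  a + b + c = 7/2
  4a + 2b + c = 25/2
  16a + 4b + c = 97/2
Solving the system yields a = 3, b = 0, c = 1/2.
So P(t) = 3t^2 + 1/2.
Then P(3) = 55/2.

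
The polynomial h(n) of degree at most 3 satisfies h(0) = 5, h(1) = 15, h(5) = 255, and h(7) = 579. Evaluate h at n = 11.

Using the Lagrange interpolation formula with nodes 0, 1, 5, 7:
  L_0(n) = (n - 1)(n - 5)(n - 7) / -35
  L_1(n) = n(n - 5)(n - 7) / 24
  L_2(n) = n(n - 1)(n - 7) / -40
  L_3(n) = n(n - 1)(n - 5) / 84
Then h(n) = 5·L_0(n) + 15·L_1(n) + 255·L_2(n) + 579·L_3(n).
Expanding and collecting terms gives h(n) = n³ + 4n² + 5n + 5.
Evaluating at n = 11: h(11) = 1875.

1875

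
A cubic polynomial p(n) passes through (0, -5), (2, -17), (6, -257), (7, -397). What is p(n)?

Write p(n) = an^3 + bn^2 + cn + d. Substituting each data point gives a linear system:
  d = -5
  8a + 4b + 2c + d = -17
  216a + 36b + 6c + d = -257
  343a + 49b + 7c + d = -397
Solving the system yields a = -1, b = -1, c = 0, d = -5.
So p(n) = -n³ - n² - 5.
Check: p(7) = -397. ✓

p(n) = -n^3 - n^2 - 5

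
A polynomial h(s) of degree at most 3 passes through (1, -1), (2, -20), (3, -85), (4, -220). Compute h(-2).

Forward differences of the values at s = 1, 2, 3, 4:
  h  : -1  -20  -85  -220
  Δ  : -19  -65  -135
  Δ^2: -46  -70
  Δ^3: -24
The third differences are constant, confirming degree 3.
Interpolating (Newton forward form) and evaluating at s = -2 gives h(-2) = 20.

20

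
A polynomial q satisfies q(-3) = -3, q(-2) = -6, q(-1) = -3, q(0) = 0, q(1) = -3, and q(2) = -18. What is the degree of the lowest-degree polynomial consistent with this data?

3

Forward differences of the values at t = -3, -2, -1, 0, 1, 2:
  q  : -3  -6  -3  0  -3  -18
  Δ  : -3  3  3  -3  -15
  Δ^2: 6  0  -6  -12
  Δ^3: -6  -6  -6
  Δ^4: 0  0
  Δ^5: 0
The third differences are constant (-6) and nonzero, while all higher differences vanish, so the minimal degree is 3.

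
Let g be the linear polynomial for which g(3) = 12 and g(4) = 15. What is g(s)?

g(s) = 3s + 3

Write g(s) = as + b. Substituting each data point gives a linear system:
  3a + b = 12
  4a + b = 15
Solving the system yields a = 3, b = 3.
So g(s) = 3s + 3.
Check: g(4) = 15. ✓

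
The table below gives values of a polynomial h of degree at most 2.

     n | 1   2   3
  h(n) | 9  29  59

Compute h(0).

-1

Write h(n) = an^2 + bn + c. Substituting each data point gives a linear system:
  a + b + c = 9
  4a + 2b + c = 29
  9a + 3b + c = 59
Solving the system yields a = 5, b = 5, c = -1.
So h(n) = 5n² + 5n - 1.
Then h(0) = -1.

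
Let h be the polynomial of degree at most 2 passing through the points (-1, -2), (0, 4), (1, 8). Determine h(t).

Write h(t) = at^2 + bt + c. Substituting each data point gives a linear system:
  a - b + c = -2
  c = 4
  a + b + c = 8
Solving the system yields a = -1, b = 5, c = 4.
So h(t) = -t^2 + 5t + 4.
Check: h(1) = 8. ✓

h(t) = -t^2 + 5t + 4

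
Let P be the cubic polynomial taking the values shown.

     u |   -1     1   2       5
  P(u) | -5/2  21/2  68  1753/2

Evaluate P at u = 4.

465

Write P(u) = au^3 + bu^2 + cu + d. Substituting each data point gives a linear system:
  -a + b - c + d = -5/2
  a + b + c + d = 21/2
  8a + 4b + 2c + d = 68
  125a + 25b + 5c + d = 1753/2
Solving the system yields a = 6, b = 5, c = 1/2, d = -1.
So P(u) = 6u^3 + 5u^2 + (1/2)u - 1.
Then P(4) = 465.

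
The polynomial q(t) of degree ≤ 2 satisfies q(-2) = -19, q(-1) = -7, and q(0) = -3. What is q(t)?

Write q(t) = at^2 + bt + c. Substituting each data point gives a linear system:
  4a - 2b + c = -19
  a - b + c = -7
  c = -3
Solving the system yields a = -4, b = 0, c = -3.
So q(t) = -4t² - 3.
Check: q(-2) = -19. ✓

q(t) = -4t^2 - 3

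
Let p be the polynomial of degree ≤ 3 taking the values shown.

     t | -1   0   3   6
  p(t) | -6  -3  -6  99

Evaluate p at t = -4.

Write p(t) = at^3 + bt^2 + ct + d. Substituting each data point gives a linear system:
  -a + b - c + d = -6
  d = -3
  27a + 9b + 3c + d = -6
  216a + 36b + 6c + d = 99
Solving the system yields a = 1, b = -3, c = -1, d = -3.
So p(t) = t^3 - 3t^2 - t - 3.
Then p(-4) = -111.

-111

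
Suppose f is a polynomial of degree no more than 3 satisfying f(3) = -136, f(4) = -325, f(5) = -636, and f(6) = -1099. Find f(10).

-5071

Write f(u) = au^3 + bu^2 + cu + d. Substituting each data point gives a linear system:
  27a + 9b + 3c + d = -136
  64a + 16b + 4c + d = -325
  125a + 25b + 5c + d = -636
  216a + 36b + 6c + d = -1099
Solving the system yields a = -5, b = -1, c = 3, d = -1.
So f(u) = -5u^3 - u^2 + 3u - 1.
Then f(10) = -5071.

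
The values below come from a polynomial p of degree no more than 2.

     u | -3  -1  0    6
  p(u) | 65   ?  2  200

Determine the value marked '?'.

11

The 3 known points determine the degree-2 polynomial uniquely.
Write p(u) = au^2 + bu + c. Substituting each data point gives a linear system:
  9a - 3b + c = 65
  c = 2
  36a + 6b + c = 200
Solving the system yields a = 6, b = -3, c = 2.
So p(u) = 6u² - 3u + 2.
Then p(-1) = 11.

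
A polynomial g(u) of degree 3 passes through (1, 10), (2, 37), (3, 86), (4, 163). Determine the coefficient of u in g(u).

Write g(u) = au^3 + bu^2 + cu + d. Substituting each data point gives a linear system:
  a + b + c + d = 10
  8a + 4b + 2c + d = 37
  27a + 9b + 3c + d = 86
  64a + 16b + 4c + d = 163
Solving the system yields a = 1, b = 5, c = 5, d = -1.
So g(u) = u^3 + 5u^2 + 5u - 1.
The coefficient of u is 5.

5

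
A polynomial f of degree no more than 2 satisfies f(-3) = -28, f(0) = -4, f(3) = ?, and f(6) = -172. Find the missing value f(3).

-52

On equispaced nodes a degree-2 polynomial has vanishing third forward difference, so
  - f(-3) + 3·f(0) - 3·f(3) + f(6) = 0.
Substituting the known values and solving for f(3):
  -3·f(3) = 156
  f(3) = -52.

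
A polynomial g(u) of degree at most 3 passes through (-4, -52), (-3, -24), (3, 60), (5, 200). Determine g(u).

Using the Lagrange interpolation formula with nodes -4, -3, 3, 5:
  L_0(u) = (u + 3)(u - 3)(u - 5) / -63
  L_1(u) = (u + 4)(u - 3)(u - 5) / 48
  L_2(u) = (u + 4)(u + 3)(u - 5) / -84
  L_3(u) = (u + 4)(u + 3)(u - 3) / 144
Then g(u) = -52·L_0(u) - 24·L_1(u) + 60·L_2(u) + 200·L_3(u).
Expanding and collecting terms gives g(u) = u³ + 2u² + 5u.
Check: g(5) = 200. ✓

g(u) = u^3 + 2u^2 + 5u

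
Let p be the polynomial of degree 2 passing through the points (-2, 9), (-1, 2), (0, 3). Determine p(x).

Write p(x) = ax^2 + bx + c. Substituting each data point gives a linear system:
  4a - 2b + c = 9
  a - b + c = 2
  c = 3
Solving the system yields a = 4, b = 5, c = 3.
So p(x) = 4x² + 5x + 3.
Check: p(0) = 3. ✓

p(x) = 4x^2 + 5x + 3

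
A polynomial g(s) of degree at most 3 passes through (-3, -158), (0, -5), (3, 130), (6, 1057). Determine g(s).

g(s) = 5s^3 - s^2 + 3s - 5

Using the Lagrange interpolation formula with nodes -3, 0, 3, 6:
  L_0(s) = s(s - 3)(s - 6) / -162
  L_1(s) = (s + 3)(s - 3)(s - 6) / 54
  L_2(s) = (s + 3)s(s - 6) / -54
  L_3(s) = (s + 3)s(s - 3) / 162
Then g(s) = -158·L_0(s) - 5·L_1(s) + 130·L_2(s) + 1057·L_3(s).
Expanding and collecting terms gives g(s) = 5s^3 - s^2 + 3s - 5.
Check: g(-3) = -158. ✓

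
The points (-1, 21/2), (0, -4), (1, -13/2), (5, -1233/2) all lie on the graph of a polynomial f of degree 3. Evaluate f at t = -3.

Using the Lagrange interpolation formula with nodes -1, 0, 1, 5:
  L_0(t) = t(t - 1)(t - 5) / -12
  L_1(t) = (t + 1)(t - 1)(t - 5) / 5
  L_2(t) = (t + 1)t(t - 5) / -8
  L_3(t) = (t + 1)t(t - 1) / 120
Then f(t) = 21/2·L_0(t) - 4·L_1(t) - 13/2·L_2(t) - 1233/2·L_3(t).
Expanding and collecting terms gives f(t) = -6t^3 + 6t^2 - (5/2)t - 4.
Evaluating at t = -3: f(-3) = 439/2.

439/2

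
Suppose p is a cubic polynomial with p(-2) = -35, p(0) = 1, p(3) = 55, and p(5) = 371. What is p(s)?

Using the Lagrange interpolation formula with nodes -2, 0, 3, 5:
  L_0(s) = s(s - 3)(s - 5) / -70
  L_1(s) = (s + 2)(s - 3)(s - 5) / 30
  L_2(s) = (s + 2)s(s - 5) / -30
  L_3(s) = (s + 2)s(s - 3) / 70
Then p(s) = -35·L_0(s) + 1·L_1(s) + 55·L_2(s) + 371·L_3(s).
Expanding and collecting terms gives p(s) = 4s^3 - 4s^2 - 6s + 1.
Check: p(5) = 371. ✓

p(s) = 4s^3 - 4s^2 - 6s + 1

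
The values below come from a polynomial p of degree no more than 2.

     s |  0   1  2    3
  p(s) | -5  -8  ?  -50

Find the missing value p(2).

On equispaced nodes a degree-2 polynomial has vanishing third forward difference, so
  - p(0) + 3·p(1) - 3·p(2) + p(3) = 0.
Substituting the known values and solving for p(2):
  -3·p(2) = 69
  p(2) = -23.

-23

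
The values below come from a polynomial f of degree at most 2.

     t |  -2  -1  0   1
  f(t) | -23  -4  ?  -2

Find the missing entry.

On equispaced nodes a degree-2 polynomial has vanishing third forward difference, so
  - f(-2) + 3·f(-1) - 3·f(0) + f(1) = 0.
Substituting the known values and solving for f(0):
  -3·f(0) = -9
  f(0) = 3.

3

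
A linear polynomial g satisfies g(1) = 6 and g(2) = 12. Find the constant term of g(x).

Write g(x) = ax + b. Substituting each data point gives a linear system:
  a + b = 6
  2a + b = 12
Solving the system yields a = 6, b = 0.
So g(x) = 6x.
The constant term is 0.

0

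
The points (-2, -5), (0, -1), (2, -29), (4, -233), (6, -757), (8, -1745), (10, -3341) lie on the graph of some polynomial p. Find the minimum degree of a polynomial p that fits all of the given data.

3

Forward differences of the values at x = -2, 0, 2, 4, 6, 8, 10:
  p  : -5  -1  -29  -233  -757  -1745  -3341
  Δ  : 4  -28  -204  -524  -988  -1596
  Δ^2: -32  -176  -320  -464  -608
  Δ^3: -144  -144  -144  -144
  Δ^4: 0  0  0
  Δ^5: 0  0
  Δ^6: 0
The third differences are constant (-144) and nonzero, while all higher differences vanish, so the minimal degree is 3.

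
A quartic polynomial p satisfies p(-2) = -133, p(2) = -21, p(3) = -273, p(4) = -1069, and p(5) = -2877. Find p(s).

Write p(s) = as^4 + bs^3 + cs^2 + ds + e. Substituting each data point gives a linear system:
  16a - 8b + 4c - 2d + e = -133
  16a + 8b + 4c + 2d + e = -21
  81a + 27b + 9c + 3d + e = -273
  256a + 64b + 16c + 4d + e = -1069
  625a + 125b + 25c + 5d + e = -2877
Solving the system yields a = -6, b = 6, c = 4, d = 4, e = 3.
So p(s) = -6s^4 + 6s^3 + 4s^2 + 4s + 3.
Check: p(2) = -21. ✓

p(s) = -6s^4 + 6s^3 + 4s^2 + 4s + 3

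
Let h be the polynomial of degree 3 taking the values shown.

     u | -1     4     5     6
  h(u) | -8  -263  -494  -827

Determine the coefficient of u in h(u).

Write h(u) = au^3 + bu^2 + cu + d. Substituting each data point gives a linear system:
  -a + b - c + d = -8
  64a + 16b + 4c + d = -263
  125a + 25b + 5c + d = -494
  216a + 36b + 6c + d = -827
Solving the system yields a = -3, b = -6, c = 6, d = 1.
So h(u) = -3u^3 - 6u^2 + 6u + 1.
The coefficient of u is 6.

6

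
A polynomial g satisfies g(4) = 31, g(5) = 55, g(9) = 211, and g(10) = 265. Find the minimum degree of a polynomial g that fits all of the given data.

Divided differences on the nodes 4, 5, 9, 10:
  order 0: 31  55  211  265
  order 1: 24  39  54
  order 2: 3  3
  order 3: 0
The order-2 divided differences are all 3 (nonzero) and every higher order vanishes, so the data lies on a polynomial of degree exactly 2.

2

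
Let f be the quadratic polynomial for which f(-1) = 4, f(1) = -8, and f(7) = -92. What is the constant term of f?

Write f(u) = au^2 + bu + c. Substituting each data point gives a linear system:
  a - b + c = 4
  a + b + c = -8
  49a + 7b + c = -92
Solving the system yields a = -1, b = -6, c = -1.
So f(u) = -u^2 - 6u - 1.
The constant term is -1.

-1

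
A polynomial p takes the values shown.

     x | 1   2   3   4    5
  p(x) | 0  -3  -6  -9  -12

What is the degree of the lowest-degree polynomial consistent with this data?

1

Forward differences of the values at x = 1, 2, 3, 4, 5:
  p  : 0  -3  -6  -9  -12
  Δ  : -3  -3  -3  -3
  Δ^2: 0  0  0
  Δ^3: 0  0
  Δ^4: 0
The first differences are constant (-3) and nonzero, while all higher differences vanish, so the minimal degree is 1.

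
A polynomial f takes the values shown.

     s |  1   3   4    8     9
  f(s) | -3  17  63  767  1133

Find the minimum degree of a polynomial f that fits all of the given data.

3

Divided differences on the nodes 1, 3, 4, 8, 9:
  order 0: -3  17  63  767  1133
  order 1: 10  46  176  366
  order 2: 12  26  38
  order 3: 2  2
  order 4: 0
The order-3 divided differences are all 2 (nonzero) and every higher order vanishes, so the data lies on a polynomial of degree exactly 3.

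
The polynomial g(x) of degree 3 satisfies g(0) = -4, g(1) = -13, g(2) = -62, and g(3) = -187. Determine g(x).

g(x) = -6x^3 - 2x^2 - x - 4

Using the Lagrange interpolation formula with nodes 0, 1, 2, 3:
  L_0(x) = (x - 1)(x - 2)(x - 3) / -6
  L_1(x) = x(x - 2)(x - 3) / 2
  L_2(x) = x(x - 1)(x - 3) / -2
  L_3(x) = x(x - 1)(x - 2) / 6
Then g(x) = -4·L_0(x) - 13·L_1(x) - 62·L_2(x) - 187·L_3(x).
Expanding and collecting terms gives g(x) = -6x^3 - 2x^2 - x - 4.
Check: g(3) = -187. ✓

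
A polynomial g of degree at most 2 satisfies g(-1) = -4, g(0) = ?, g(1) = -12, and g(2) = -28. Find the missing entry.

On equispaced nodes a degree-2 polynomial has vanishing third forward difference, so
  - g(-1) + 3·g(0) - 3·g(1) + g(2) = 0.
Substituting the known values and solving for g(0):
  3·g(0) = -12
  g(0) = -4.

-4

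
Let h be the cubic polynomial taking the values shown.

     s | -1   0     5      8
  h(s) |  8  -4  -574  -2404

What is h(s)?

Write h(s) = as^3 + bs^2 + cs + d. Substituting each data point gives a linear system:
  -a + b - c + d = 8
  d = -4
  125a + 25b + 5c + d = -574
  512a + 64b + 8c + d = -2404
Solving the system yields a = -5, b = 3, c = -4, d = -4.
So h(s) = -5s^3 + 3s^2 - 4s - 4.
Check: h(5) = -574. ✓

h(s) = -5s^3 + 3s^2 - 4s - 4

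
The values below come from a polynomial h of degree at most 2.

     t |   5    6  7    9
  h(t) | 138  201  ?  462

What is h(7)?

The 3 known points determine the degree-2 polynomial uniquely.
Write h(t) = at^2 + bt + c. Substituting each data point gives a linear system:
  25a + 5b + c = 138
  36a + 6b + c = 201
  81a + 9b + c = 462
Solving the system yields a = 6, b = -3, c = 3.
So h(t) = 6t² - 3t + 3.
Then h(7) = 276.

276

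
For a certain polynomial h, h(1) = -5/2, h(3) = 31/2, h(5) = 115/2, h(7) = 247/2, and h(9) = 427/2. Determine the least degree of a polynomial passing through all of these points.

2

Forward differences of the values at t = 1, 3, 5, 7, 9:
  h  : -5/2  31/2  115/2  247/2  427/2
  Δ  : 18  42  66  90
  Δ^2: 24  24  24
  Δ^3: 0  0
  Δ^4: 0
The second differences are constant (24) and nonzero, while all higher differences vanish, so the minimal degree is 2.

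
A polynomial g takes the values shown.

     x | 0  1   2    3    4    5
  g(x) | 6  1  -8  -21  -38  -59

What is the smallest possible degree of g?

Forward differences of the values at x = 0, 1, 2, 3, 4, 5:
  g  : 6  1  -8  -21  -38  -59
  Δ  : -5  -9  -13  -17  -21
  Δ^2: -4  -4  -4  -4
  Δ^3: 0  0  0
  Δ^4: 0  0
  Δ^5: 0
The second differences are constant (-4) and nonzero, while all higher differences vanish, so the minimal degree is 2.

2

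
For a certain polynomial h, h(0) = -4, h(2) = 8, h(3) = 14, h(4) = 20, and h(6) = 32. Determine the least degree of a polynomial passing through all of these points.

Divided differences on the nodes 0, 2, 3, 4, 6:
  order 0: -4  8  14  20  32
  order 1: 6  6  6  6
  order 2: 0  0  0
  order 3: 0  0
  order 4: 0
The order-1 divided differences are all 6 (nonzero) and every higher order vanishes, so the data lies on a polynomial of degree exactly 1.

1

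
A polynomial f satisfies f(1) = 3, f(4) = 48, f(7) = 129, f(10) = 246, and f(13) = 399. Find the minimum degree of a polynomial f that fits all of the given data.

Forward differences of the values at n = 1, 4, 7, 10, 13:
  f  : 3  48  129  246  399
  Δ  : 45  81  117  153
  Δ^2: 36  36  36
  Δ^3: 0  0
  Δ^4: 0
The second differences are constant (36) and nonzero, while all higher differences vanish, so the minimal degree is 2.

2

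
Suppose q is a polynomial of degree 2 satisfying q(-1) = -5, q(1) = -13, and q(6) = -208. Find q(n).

Using the Lagrange interpolation formula with nodes -1, 1, 6:
  L_0(n) = (n - 1)(n - 6) / 14
  L_1(n) = (n + 1)(n - 6) / -10
  L_2(n) = (n + 1)(n - 1) / 35
Then q(n) = -5·L_0(n) - 13·L_1(n) - 208·L_2(n).
Expanding and collecting terms gives q(n) = -5n² - 4n - 4.
Check: q(1) = -13. ✓

q(n) = -5n^2 - 4n - 4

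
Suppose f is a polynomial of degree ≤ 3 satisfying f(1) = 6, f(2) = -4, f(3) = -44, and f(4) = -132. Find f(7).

Using the Lagrange interpolation formula with nodes 1, 2, 3, 4:
  L_0(n) = (n - 2)(n - 3)(n - 4) / -6
  L_1(n) = (n - 1)(n - 3)(n - 4) / 2
  L_2(n) = (n - 1)(n - 2)(n - 4) / -2
  L_3(n) = (n - 1)(n - 2)(n - 3) / 6
Then f(n) = 6·L_0(n) - 4·L_1(n) - 44·L_2(n) - 132·L_3(n).
Expanding and collecting terms gives f(n) = -3n³ + 3n² + 2n + 4.
Evaluating at n = 7: f(7) = -864.

-864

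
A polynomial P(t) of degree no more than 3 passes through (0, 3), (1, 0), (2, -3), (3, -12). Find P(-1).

Forward differences of the values at t = 0, 1, 2, 3:
  P  : 3  0  -3  -12
  Δ  : -3  -3  -9
  Δ^2: 0  -6
  Δ^3: -6
The third differences are constant, confirming degree 3.
Interpolating (Newton forward form) and evaluating at t = -1 gives P(-1) = 12.

12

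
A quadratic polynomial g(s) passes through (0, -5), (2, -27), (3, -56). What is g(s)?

g(s) = -6s^2 + s - 5

Write g(s) = as^2 + bs + c. Substituting each data point gives a linear system:
  c = -5
  4a + 2b + c = -27
  9a + 3b + c = -56
Solving the system yields a = -6, b = 1, c = -5.
So g(s) = -6s^2 + s - 5.
Check: g(0) = -5. ✓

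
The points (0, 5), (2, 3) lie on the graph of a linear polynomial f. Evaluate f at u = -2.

7

Write f(u) = au + b. Substituting each data point gives a linear system:
  b = 5
  2a + b = 3
Solving the system yields a = -1, b = 5.
So f(u) = -u + 5.
Then f(-2) = 7.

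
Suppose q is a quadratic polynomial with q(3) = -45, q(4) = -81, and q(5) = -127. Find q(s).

Write q(s) = as^2 + bs + c. Substituting each data point gives a linear system:
  9a + 3b + c = -45
  16a + 4b + c = -81
  25a + 5b + c = -127
Solving the system yields a = -5, b = -1, c = 3.
So q(s) = -5s^2 - s + 3.
Check: q(5) = -127. ✓

q(s) = -5s^2 - s + 3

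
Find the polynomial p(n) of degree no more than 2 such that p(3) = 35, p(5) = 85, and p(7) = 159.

p(n) = 3n^2 + n + 5

Write p(n) = an^2 + bn + c. Substituting each data point gives a linear system:
  9a + 3b + c = 35
  25a + 5b + c = 85
  49a + 7b + c = 159
Solving the system yields a = 3, b = 1, c = 5.
So p(n) = 3n^2 + n + 5.
Check: p(7) = 159. ✓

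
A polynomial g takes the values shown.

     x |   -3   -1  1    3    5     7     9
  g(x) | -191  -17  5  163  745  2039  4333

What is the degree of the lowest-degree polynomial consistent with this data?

3

Forward differences of the values at x = -3, -1, 1, 3, 5, 7, 9:
  g  : -191  -17  5  163  745  2039  4333
  Δ  : 174  22  158  582  1294  2294
  Δ^2: -152  136  424  712  1000
  Δ^3: 288  288  288  288
  Δ^4: 0  0  0
  Δ^5: 0  0
  Δ^6: 0
The third differences are constant (288) and nonzero, while all higher differences vanish, so the minimal degree is 3.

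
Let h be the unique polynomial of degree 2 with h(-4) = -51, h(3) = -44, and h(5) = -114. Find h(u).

Using the Lagrange interpolation formula with nodes -4, 3, 5:
  L_0(u) = (u - 3)(u - 5) / 63
  L_1(u) = (u + 4)(u - 5) / -14
  L_2(u) = (u + 4)(u - 3) / 18
Then h(u) = -51·L_0(u) - 44·L_1(u) - 114·L_2(u).
Expanding and collecting terms gives h(u) = -4u^2 - 3u + 1.
Check: h(-4) = -51. ✓

h(u) = -4u^2 - 3u + 1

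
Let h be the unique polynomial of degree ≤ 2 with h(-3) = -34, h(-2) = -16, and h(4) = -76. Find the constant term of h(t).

-4

Write h(t) = at^2 + bt + c. Substituting each data point gives a linear system:
  9a - 3b + c = -34
  4a - 2b + c = -16
  16a + 4b + c = -76
Solving the system yields a = -4, b = -2, c = -4.
So h(t) = -4t^2 - 2t - 4.
The constant term is -4.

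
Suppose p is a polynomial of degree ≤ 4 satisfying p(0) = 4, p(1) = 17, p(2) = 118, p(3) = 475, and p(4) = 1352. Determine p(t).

p(t) = 4t^4 + 4t^3 + 4t^2 + t + 4

Write p(t) = at^4 + bt^3 + ct^2 + dt + e. Substituting each data point gives a linear system:
  e = 4
  a + b + c + d + e = 17
  16a + 8b + 4c + 2d + e = 118
  81a + 27b + 9c + 3d + e = 475
  256a + 64b + 16c + 4d + e = 1352
Solving the system yields a = 4, b = 4, c = 4, d = 1, e = 4.
So p(t) = 4t^4 + 4t^3 + 4t^2 + t + 4.
Check: p(4) = 1352. ✓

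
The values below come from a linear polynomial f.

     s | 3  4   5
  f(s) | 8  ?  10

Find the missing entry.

9

The 2 known points determine the degree-1 polynomial uniquely.
Write f(s) = as + b. Substituting each data point gives a linear system:
  3a + b = 8
  5a + b = 10
Solving the system yields a = 1, b = 5.
So f(s) = s + 5.
Then f(4) = 9.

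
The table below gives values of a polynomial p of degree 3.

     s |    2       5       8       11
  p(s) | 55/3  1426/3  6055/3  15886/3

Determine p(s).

p(s) = 4s^3 + (1/3)s^2 - 6s - 3

Using the Lagrange interpolation formula with nodes 2, 5, 8, 11:
  L_0(s) = (s - 5)(s - 8)(s - 11) / -162
  L_1(s) = (s - 2)(s - 8)(s - 11) / 54
  L_2(s) = (s - 2)(s - 5)(s - 11) / -54
  L_3(s) = (s - 2)(s - 5)(s - 8) / 162
Then p(s) = 55/3·L_0(s) + 1426/3·L_1(s) + 6055/3·L_2(s) + 15886/3·L_3(s).
Expanding and collecting terms gives p(s) = 4s³ + (1/3)s² - 6s - 3.
Check: p(11) = 15886/3. ✓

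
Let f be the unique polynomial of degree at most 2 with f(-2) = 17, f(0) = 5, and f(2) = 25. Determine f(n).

Write f(n) = an^2 + bn + c. Substituting each data point gives a linear system:
  4a - 2b + c = 17
  c = 5
  4a + 2b + c = 25
Solving the system yields a = 4, b = 2, c = 5.
So f(n) = 4n^2 + 2n + 5.
Check: f(-2) = 17. ✓

f(n) = 4n^2 + 2n + 5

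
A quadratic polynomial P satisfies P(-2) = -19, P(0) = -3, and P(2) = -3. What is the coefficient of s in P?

Write P(s) = as^2 + bs + c. Substituting each data point gives a linear system:
  4a - 2b + c = -19
  c = -3
  4a + 2b + c = -3
Solving the system yields a = -2, b = 4, c = -3.
So P(s) = -2s^2 + 4s - 3.
The coefficient of s is 4.

4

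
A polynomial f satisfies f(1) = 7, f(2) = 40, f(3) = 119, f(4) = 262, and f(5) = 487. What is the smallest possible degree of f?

Forward differences of the values at t = 1, 2, 3, 4, 5:
  f  : 7  40  119  262  487
  Δ  : 33  79  143  225
  Δ^2: 46  64  82
  Δ^3: 18  18
  Δ^4: 0
The third differences are constant (18) and nonzero, while all higher differences vanish, so the minimal degree is 3.

3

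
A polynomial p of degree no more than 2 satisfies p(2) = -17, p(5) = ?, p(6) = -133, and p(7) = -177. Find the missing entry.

-95

The 3 known points determine the degree-2 polynomial uniquely.
Write p(x) = ax^2 + bx + c. Substituting each data point gives a linear system:
  4a + 2b + c = -17
  36a + 6b + c = -133
  49a + 7b + c = -177
Solving the system yields a = -3, b = -5, c = 5.
So p(x) = -3x^2 - 5x + 5.
Then p(5) = -95.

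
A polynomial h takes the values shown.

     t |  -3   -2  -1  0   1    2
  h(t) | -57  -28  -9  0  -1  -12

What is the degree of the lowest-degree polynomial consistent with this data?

2

Forward differences of the values at t = -3, -2, -1, 0, 1, 2:
  h  : -57  -28  -9  0  -1  -12
  Δ  : 29  19  9  -1  -11
  Δ^2: -10  -10  -10  -10
  Δ^3: 0  0  0
  Δ^4: 0  0
  Δ^5: 0
The second differences are constant (-10) and nonzero, while all higher differences vanish, so the minimal degree is 2.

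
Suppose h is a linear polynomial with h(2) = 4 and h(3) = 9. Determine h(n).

Using the Lagrange interpolation formula with nodes 2, 3:
  L_0(n) = (n - 3) / -1
  L_1(n) = (n - 2) / 1
Then h(n) = 4·L_0(n) + 9·L_1(n).
Expanding and collecting terms gives h(n) = 5n - 6.
Check: h(3) = 9. ✓

h(n) = 5n - 6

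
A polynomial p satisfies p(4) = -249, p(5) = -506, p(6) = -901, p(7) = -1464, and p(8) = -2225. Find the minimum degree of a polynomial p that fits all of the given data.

Forward differences of the values at n = 4, 5, 6, 7, 8:
  p  : -249  -506  -901  -1464  -2225
  Δ  : -257  -395  -563  -761
  Δ^2: -138  -168  -198
  Δ^3: -30  -30
  Δ^4: 0
The third differences are constant (-30) and nonzero, while all higher differences vanish, so the minimal degree is 3.

3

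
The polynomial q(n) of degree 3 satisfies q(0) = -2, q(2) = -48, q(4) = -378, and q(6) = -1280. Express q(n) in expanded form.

q(n) = -6n^3 + (1/2)n^2 - 2

Write q(n) = an^3 + bn^2 + cn + d. Substituting each data point gives a linear system:
  d = -2
  8a + 4b + 2c + d = -48
  64a + 16b + 4c + d = -378
  216a + 36b + 6c + d = -1280
Solving the system yields a = -6, b = 1/2, c = 0, d = -2.
So q(n) = -6n³ + (1/2)n² - 2.
Check: q(2) = -48. ✓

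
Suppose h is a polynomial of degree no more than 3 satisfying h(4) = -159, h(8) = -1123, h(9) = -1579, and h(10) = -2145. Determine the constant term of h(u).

Write h(u) = au^3 + bu^2 + cu + d. Substituting each data point gives a linear system:
  64a + 16b + 4c + d = -159
  512a + 64b + 8c + d = -1123
  729a + 81b + 9c + d = -1579
  1000a + 100b + 10c + d = -2145
Solving the system yields a = -2, b = -1, c = -5, d = 5.
So h(u) = -2u^3 - u^2 - 5u + 5.
The constant term is 5.

5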